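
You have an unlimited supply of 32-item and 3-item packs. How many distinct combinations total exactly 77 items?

1

Need nonnegative integers with 32j + 3k = 77.
gcd(32, 3) = 1, and 32·(-1) + 3·(11) = 1.
So (j₀, k₀) = (-77, 847); general j = -77 + 3t, k = 847 - 32t.
j ≥ 0 ⇒ t ≥ 26; k ≥ 0 ⇒ t ≤ 26. That's 1 value of t.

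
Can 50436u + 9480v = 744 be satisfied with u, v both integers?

yes

gcd(50436, 9480):
  50436 = 5·9480 + 3036
  9480 = 3·3036 + 372
  3036 = 8·372 + 60
  372 = 6·60 + 12
  60 = 5·12
so gcd(50436, 9480) = 12.
12 divides 744, so integer solutions exist.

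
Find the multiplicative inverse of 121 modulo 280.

81

gcd(280, 121):
  280 = 2×121 + 38
  121 = 3×38 + 7
  38 = 5×7 + 3
  7 = 2×3 + 1
  3 = 3×1
so gcd(280, 121) = 1.
Back-substitute for Bézout coefficients:
  1 = 7 - 2×3
  ... = 121×(81) + 280×(-35)
So 121×81 ≡ 1 (mod 280), and 81 mod 280 = 81.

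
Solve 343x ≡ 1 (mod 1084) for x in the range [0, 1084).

335

gcd(1084, 343):
  1084 = 3*343 + 55
  343 = 6*55 + 13
  55 = 4*13 + 3
  13 = 4*3 + 1
  3 = 3*1
so gcd(1084, 343) = 1.
Back-substitute for Bézout coefficients:
  1 = 13 - 4*3
  ... = 343*(335) + 1084*(-106)
So 343*335 ≡ 1 (mod 1084), and 335 mod 1084 = 335.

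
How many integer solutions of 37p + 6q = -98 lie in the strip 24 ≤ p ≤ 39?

2

gcd(37, 6) = 1.
By Bézout, 37*(1) + 6*(-6) = 1.
Particular solution: (4, -41).
General solution: p = 4 + 6t, q = -41 - 37t for integer t.
24 ≤ 4 + 6t ≤ 39 gives t ∈ [4, 5], which is 2 values.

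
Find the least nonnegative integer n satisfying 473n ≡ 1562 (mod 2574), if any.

gcd(2574, 473) = 11.
11 divides 1562, so solutions exist.
By Bézout, 473·(49) + 2574·(-9) = 11.
So 473·(49) ≡ 11 (mod 2574); multiply by 142: n ≡ 6958 (mod 234).
Smallest nonnegative: n = 6958 mod 234 = 172.

172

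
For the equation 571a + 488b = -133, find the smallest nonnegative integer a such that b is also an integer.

457

gcd(571, 488):
  571 = 1·488 + 83
  488 = 5·83 + 73
  83 = 1·73 + 10
  73 = 7·10 + 3
  10 = 3·3 + 1
  3 = 3·1
so gcd(571, 488) = 1.
1 divides -133, so solutions exist.
Back-substitute for Bézout coefficients:
  1 = 10 - 3·3
  ... = 571·(147) + 488·(-172)
Scale by -133/1 = -133: (a₀, b₀) = (-19551, 22876).
General solution: a = -19551 + 488t, b = 22876 - 571t for integer t.
a ≥ 0: smallest is -19551 mod 488 = 457 (at t = 41), with b = -535.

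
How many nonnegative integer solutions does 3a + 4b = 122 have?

gcd(4, 3) = 1  (4 = 1·3 + 1, 3 = 3·1).
Back-substituting, 3·(-1) + 4·(1) = 1.
Scale by 122: one solution is (-122, 122). Reduce a mod 4: (2, 29).
General: a = 2 + 4t, b = 29 - 3t.
a ≥ 0 ⇒ t ≥ 0; b ≥ 0 ⇒ t ≤ 9. So t ∈ [0, 9]: 10 solutions.

10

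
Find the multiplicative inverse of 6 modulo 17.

3

gcd(17, 6) = 1  (17 = 2*6 + 5, 6 = 1*5 + 1, 5 = 5*1).
Back-substituting, 6*(3) + 17*(-1) = 1.
So 6*3 ≡ 1 (mod 17), and 3 mod 17 = 3.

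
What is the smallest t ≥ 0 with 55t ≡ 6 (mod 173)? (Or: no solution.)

41

gcd(173, 55):
  173 = 3×55 + 8
  55 = 6×8 + 7
  8 = 1×7 + 1
  7 = 7×1
so gcd(173, 55) = 1.
1 divides 6, so solutions exist.
Back-substitute for Bézout coefficients:
  1 = 8 - 1×7
  ... = 55×(-22) + 173×(7)
So 55×(-22) ≡ 1 (mod 173); multiply by 6: t ≡ -132 (mod 173).
Smallest nonnegative: t = -132 mod 173 = 41.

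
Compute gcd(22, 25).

1

gcd(25, 22):
  25 = 1*22 + 3
  22 = 7*3 + 1
  3 = 3*1
so gcd(25, 22) = 1.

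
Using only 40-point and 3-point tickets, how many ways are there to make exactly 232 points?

Need nonnegative integers with 40j + 3k = 232.
gcd(40, 3) = 1, and 40·(1) + 3·(-13) = 1.
So (j₀, k₀) = (232, -3016); general j = 232 + 3t, k = -3016 - 40t.
j ≥ 0 ⇒ t ≥ -77; k ≥ 0 ⇒ t ≤ -76. That's 2 values of t.

2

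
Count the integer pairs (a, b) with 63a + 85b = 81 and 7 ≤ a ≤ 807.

gcd(85, 63) = 1  (85 = 1·63 + 22, 63 = 2·22 + 19, 22 = 1·19 + 3, 19 = 6·3 + 1, 3 = 3·1).
Back-substituting, 63·(27) + 85·(-20) = 1.
Scale by 81: particular solution (2187, -1620); reduce a mod 85: (62, -45).
General solution: a = 62 + 85t, b = -45 - 63t for integer t.
7 ≤ 62 + 85t ≤ 807 gives t ∈ [0, 8], which is 9 values.

9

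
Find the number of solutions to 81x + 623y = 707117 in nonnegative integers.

gcd(623, 81) = 1.
By Bézout, 81×(100) + 623×(-13) = 1.
One solution: (577, 1060).
General: x = 577 + 623t, y = 1060 - 81t.
x ≥ 0 ⇒ t ≥ 0; y ≥ 0 ⇒ t ≤ 13. So t ∈ [0, 13]: 14 solutions.

14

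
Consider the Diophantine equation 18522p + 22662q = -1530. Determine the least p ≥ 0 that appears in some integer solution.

1232

gcd(22662, 18522):
  22662 = 1·18522 + 4140
  18522 = 4·4140 + 1962
  4140 = 2·1962 + 216
  1962 = 9·216 + 18
  216 = 12·18
so gcd(22662, 18522) = 18.
18 divides -1530, so solutions exist.
Back-substitute for Bézout coefficients:
  18 = 1962 - 9·216
  ... = 18522·(104) + 22662·(-85)
Scale by -1530/18 = -85: (p₀, q₀) = (-8840, 7225).
General solution: p = -8840 + 1259t, q = 7225 - 1029t for integer t.
p ≥ 0: smallest is -8840 mod 1259 = 1232 (at t = 8), with q = -1007.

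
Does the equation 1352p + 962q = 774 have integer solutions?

no

gcd(1352, 962) = 26.
26 does not divide 774 (remainder 20), so no integer solutions.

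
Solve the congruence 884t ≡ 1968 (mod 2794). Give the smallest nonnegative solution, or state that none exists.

470

gcd(2794, 884):
  2794 = 3*884 + 142
  884 = 6*142 + 32
  142 = 4*32 + 14
  32 = 2*14 + 4
  14 = 3*4 + 2
  4 = 2*2
so gcd(2794, 884) = 2.
2 divides 1968, so solutions exist.
Back-substitute for Bézout coefficients:
  2 = 14 - 3*4
  ... = 884*(-610) + 2794*(193)
So 884*(-610) ≡ 2 (mod 2794); multiply by 984: t ≡ -600240 (mod 1397).
Smallest nonnegative: t = -600240 mod 1397 = 470.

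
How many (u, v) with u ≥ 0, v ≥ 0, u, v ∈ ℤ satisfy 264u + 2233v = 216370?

4

gcd(2233, 264) = 11  (2233 = 8*264 + 121, 264 = 2*121 + 22, 121 = 5*22 + 11, 22 = 2*11).
Back-substituting, 264*(-93) + 2233*(11) = 11.
Scale by 19670: one solution is (-1829310, 216370). Reduce u mod 203: (126, 82).
General: u = 126 + 203t, v = 82 - 24t.
u ≥ 0 ⇒ t ≥ 0; v ≥ 0 ⇒ t ≤ 3. So t ∈ [0, 3]: 4 solutions.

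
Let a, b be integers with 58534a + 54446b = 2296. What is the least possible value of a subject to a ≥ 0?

gcd(58534, 54446) = 14.
14 divides 2296, so solutions exist.
By Bézout, 58534×(1798) + 54446×(-1933) = 14.
Scale by 2296/14 = 164: (a₀, b₀) = (294872, -317012).
General solution: a = 294872 + 3889t, b = -317012 - 4181t for integer t.
a ≥ 0: smallest is 294872 mod 3889 = 3197 (at t = -75), with b = -3437.

3197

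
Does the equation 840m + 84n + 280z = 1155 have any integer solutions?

no

gcd(840, 84) = 84  (840 = 10*84).
gcd(84, 280) = 28.
28 does not divide 1155 (remainder 7), so no integer solutions.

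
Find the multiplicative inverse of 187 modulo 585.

463

gcd(585, 187) = 1.
By Bézout, 187*(-122) + 585*(39) = 1.
So 187*-122 ≡ 1 (mod 585), and -122 mod 585 = 463.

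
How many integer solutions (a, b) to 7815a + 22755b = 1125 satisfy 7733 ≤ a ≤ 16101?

5

gcd(22755, 7815):
  22755 = 2*7815 + 7125
  7815 = 1*7125 + 690
  7125 = 10*690 + 225
  690 = 3*225 + 15
  225 = 15*15
so gcd(22755, 7815) = 15.
Back-substitute for Bézout coefficients:
  15 = 690 - 3*225
  ... = 7815*(99) + 22755*(-34)
Scale by 75: particular solution (7425, -2550); reduce a mod 1517: (1357, -466).
General solution: a = 1357 + 1517t, b = -466 - 521t for integer t.
7733 ≤ 1357 + 1517t ≤ 16101 gives t ∈ [5, 9], which is 5 values.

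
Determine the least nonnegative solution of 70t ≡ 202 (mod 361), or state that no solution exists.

302

gcd(361, 70) = 1  (361 = 5·70 + 11, 70 = 6·11 + 4, 11 = 2·4 + 3, 4 = 1·3 + 1, 3 = 3·1).
1 divides 202, so solutions exist.
Back-substituting, 70·(98) + 361·(-19) = 1.
So 70·(98) ≡ 1 (mod 361); multiply by 202: t ≡ 19796 (mod 361).
Smallest nonnegative: t = 19796 mod 361 = 302.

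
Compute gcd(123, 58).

1

gcd(123, 58):
  123 = 2×58 + 7
  58 = 8×7 + 2
  7 = 3×2 + 1
  2 = 2×1
so gcd(123, 58) = 1.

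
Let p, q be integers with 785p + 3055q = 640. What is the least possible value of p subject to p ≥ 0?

102

gcd(3055, 785) = 5.
5 divides 640, so solutions exist.
By Bézout, 785·(144) + 3055·(-37) = 5.
Scale by 640/5 = 128: (p₀, q₀) = (18432, -4736).
General solution: p = 18432 + 611t, q = -4736 - 157t for integer t.
p ≥ 0: smallest is 18432 mod 611 = 102 (at t = -30), with q = -26.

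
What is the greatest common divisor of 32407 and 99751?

gcd(99751, 32407):
  99751 = 3×32407 + 2530
  32407 = 12×2530 + 2047
  2530 = 1×2047 + 483
  2047 = 4×483 + 115
  483 = 4×115 + 23
  115 = 5×23
so gcd(99751, 32407) = 23.

23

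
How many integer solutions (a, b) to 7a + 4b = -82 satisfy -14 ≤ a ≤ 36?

13

gcd(7, 4) = 1.
By Bézout, 7*(-1) + 4*(2) = 1.
Particular solution: (2, -24).
General solution: a = 2 + 4t, b = -24 - 7t for integer t.
-14 ≤ 2 + 4t ≤ 36 gives t ∈ [-4, 8], which is 13 values.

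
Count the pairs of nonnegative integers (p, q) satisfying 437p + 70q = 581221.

19

gcd(437, 70) = 1  (437 = 6*70 + 17, 70 = 4*17 + 2, 17 = 8*2 + 1, 2 = 2*1).
Back-substituting, 437*(33) + 70*(-206) = 1.
Scale by 581221: one solution is (19180293, -119731526). Reduce p mod 70: (13, 8222).
General: p = 13 + 70t, q = 8222 - 437t.
p ≥ 0 ⇒ t ≥ 0; q ≥ 0 ⇒ t ≤ 18. So t ∈ [0, 18]: 19 solutions.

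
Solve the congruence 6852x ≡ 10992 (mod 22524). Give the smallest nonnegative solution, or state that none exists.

gcd(22524, 6852) = 12  (22524 = 3×6852 + 1968, 6852 = 3×1968 + 948, 1968 = 2×948 + 72, 948 = 13×72 + 12, 72 = 6×12).
12 divides 10992, so solutions exist.
Back-substituting, 6852×(309) + 22524×(-94) = 12.
So 6852×(309) ≡ 12 (mod 22524); multiply by 916: x ≡ 283044 (mod 1877).
Smallest nonnegative: x = 283044 mod 1877 = 1494.

1494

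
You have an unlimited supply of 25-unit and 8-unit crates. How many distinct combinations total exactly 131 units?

Need nonnegative integers with 25j + 8k = 131.
gcd(25, 8) = 1, and 25·(1) + 8·(-3) = 1.
So (j₀, k₀) = (131, -393); general j = 131 + 8t, k = -393 - 25t.
j ≥ 0 ⇒ t ≥ -16; k ≥ 0 ⇒ t ≤ -16. That's 1 value of t.

1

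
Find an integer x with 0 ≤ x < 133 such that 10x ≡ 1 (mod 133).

gcd(133, 10) = 1.
By Bézout, 10·(40) + 133·(-3) = 1.
So 10·40 ≡ 1 (mod 133), and 40 mod 133 = 40.

40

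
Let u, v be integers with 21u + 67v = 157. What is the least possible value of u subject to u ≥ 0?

33

gcd(67, 21):
  67 = 3·21 + 4
  21 = 5·4 + 1
  4 = 4·1
so gcd(67, 21) = 1.
1 divides 157, so solutions exist.
Back-substitute for Bézout coefficients:
  1 = 21 - 5·4
  ... = 21·(16) + 67·(-5)
Scale by 157/1 = 157: (u₀, v₀) = (2512, -785).
General solution: u = 2512 + 67t, v = -785 - 21t for integer t.
u ≥ 0: smallest is 2512 mod 67 = 33 (at t = -37), with v = -8.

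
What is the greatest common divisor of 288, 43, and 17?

1

gcd(288, 43) = 1.
gcd(1, 17) = 1.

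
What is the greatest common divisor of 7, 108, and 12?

1

gcd(108, 7) = 1  (108 = 15×7 + 3, 7 = 2×3 + 1, 3 = 3×1).
gcd(1, 12) = 1.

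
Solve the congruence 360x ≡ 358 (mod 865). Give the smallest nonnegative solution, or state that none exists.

no solution

gcd(865, 360) = 5  (865 = 2·360 + 145, 360 = 2·145 + 70, 145 = 2·70 + 5, 70 = 14·5).
5 does not divide 358, so the congruence has no solution.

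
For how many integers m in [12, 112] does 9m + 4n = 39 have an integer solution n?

25

gcd(9, 4):
  9 = 2*4 + 1
  4 = 4*1
so gcd(9, 4) = 1.
Back-substitute for Bézout coefficients:
  1 = 9 - 2*4
  ... = 9*(1) + 4*(-2)
Scale by 39: particular solution (39, -78); reduce m mod 4: (3, 3).
General solution: m = 3 + 4t, n = 3 - 9t for integer t.
12 ≤ 3 + 4t ≤ 112 gives t ∈ [3, 27], which is 25 values.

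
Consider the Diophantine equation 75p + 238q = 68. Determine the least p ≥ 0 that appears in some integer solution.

204

gcd(238, 75):
  238 = 3*75 + 13
  75 = 5*13 + 10
  13 = 1*10 + 3
  10 = 3*3 + 1
  3 = 3*1
so gcd(238, 75) = 1.
1 divides 68, so solutions exist.
Back-substitute for Bézout coefficients:
  1 = 10 - 3*3
  ... = 75*(73) + 238*(-23)
Scale by 68/1 = 68: (p₀, q₀) = (4964, -1564).
General solution: p = 4964 + 238t, q = -1564 - 75t for integer t.
p ≥ 0: smallest is 4964 mod 238 = 204 (at t = -20), with q = -64.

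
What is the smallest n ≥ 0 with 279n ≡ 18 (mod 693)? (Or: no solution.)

10

gcd(693, 279) = 9.
9 divides 18, so solutions exist.
By Bézout, 279×(5) + 693×(-2) = 9.
So 279×(5) ≡ 9 (mod 693); multiply by 2: n ≡ 10 (mod 77).
Smallest nonnegative: n = 10 mod 77 = 10.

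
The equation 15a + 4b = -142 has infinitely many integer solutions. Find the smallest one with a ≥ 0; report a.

2

gcd(15, 4) = 1.
1 divides -142, so solutions exist.
By Bézout, 15×(-1) + 4×(4) = 1.
Scale by -142/1 = -142: (a₀, b₀) = (142, -568).
General solution: a = 142 + 4t, b = -568 - 15t for integer t.
a ≥ 0: smallest is 142 mod 4 = 2 (at t = -35), with b = -43.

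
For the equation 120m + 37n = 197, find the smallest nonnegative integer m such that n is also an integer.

gcd(120, 37):
  120 = 3*37 + 9
  37 = 4*9 + 1
  9 = 9*1
so gcd(120, 37) = 1.
1 divides 197, so solutions exist.
Back-substitute for Bézout coefficients:
  1 = 37 - 4*9
  ... = 120*(-4) + 37*(13)
Scale by 197/1 = 197: (m₀, n₀) = (-788, 2561).
General solution: m = -788 + 37t, n = 2561 - 120t for integer t.
m ≥ 0: smallest is -788 mod 37 = 26 (at t = 22), with n = -79.

26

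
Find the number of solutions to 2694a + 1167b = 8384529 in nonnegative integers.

8

gcd(2694, 1167):
  2694 = 2*1167 + 360
  1167 = 3*360 + 87
  360 = 4*87 + 12
  87 = 7*12 + 3
  12 = 4*3
so gcd(2694, 1167) = 3.
Back-substitute for Bézout coefficients:
  3 = 87 - 7*12
  ... = 2694*(-94) + 1167*(217)
Scale by 2794843: one solution is (-262715242, 606480931). Reduce a mod 389: (187, 6753).
General: a = 187 + 389t, b = 6753 - 898t.
a ≥ 0 ⇒ t ≥ 0; b ≥ 0 ⇒ t ≤ 7. So t ∈ [0, 7]: 8 solutions.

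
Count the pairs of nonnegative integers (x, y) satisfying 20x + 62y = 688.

gcd(62, 20) = 2  (62 = 3·20 + 2, 20 = 10·2).
Back-substituting, 20·(-3) + 62·(1) = 2.
Scale by 344: one solution is (-1032, 344). Reduce x mod 31: (22, 4).
General: x = 22 + 31t, y = 4 - 10t.
x ≥ 0 ⇒ t ≥ 0; y ≥ 0 ⇒ t ≤ 0. So t ∈ [0, 0]: 1 solution.

1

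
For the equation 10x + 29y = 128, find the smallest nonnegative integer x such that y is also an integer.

gcd(29, 10):
  29 = 2*10 + 9
  10 = 1*9 + 1
  9 = 9*1
so gcd(29, 10) = 1.
1 divides 128, so solutions exist.
Back-substitute for Bézout coefficients:
  1 = 10 - 1*9
  ... = 10*(3) + 29*(-1)
Scale by 128/1 = 128: (x₀, y₀) = (384, -128).
General solution: x = 384 + 29t, y = -128 - 10t for integer t.
x ≥ 0: smallest is 384 mod 29 = 7 (at t = -13), with y = 2.

7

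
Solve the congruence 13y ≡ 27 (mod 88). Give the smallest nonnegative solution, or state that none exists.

63

gcd(88, 13):
  88 = 6×13 + 10
  13 = 1×10 + 3
  10 = 3×3 + 1
  3 = 3×1
so gcd(88, 13) = 1.
1 divides 27, so solutions exist.
Back-substitute for Bézout coefficients:
  1 = 10 - 3×3
  ... = 13×(-27) + 88×(4)
So 13×(-27) ≡ 1 (mod 88); multiply by 27: y ≡ -729 (mod 88).
Smallest nonnegative: y = -729 mod 88 = 63.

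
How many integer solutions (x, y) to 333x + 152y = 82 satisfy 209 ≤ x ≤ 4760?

gcd(333, 152) = 1.
By Bézout, 333·(21) + 152·(-46) = 1.
Particular solution: (50, -109).
General solution: x = 50 + 152t, y = -109 - 333t for integer t.
209 ≤ 50 + 152t ≤ 4760 gives t ∈ [2, 30], which is 29 values.

29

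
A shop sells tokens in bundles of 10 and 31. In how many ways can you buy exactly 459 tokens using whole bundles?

1

Need nonnegative integers with 10j + 31k = 459.
gcd(10, 31) = 1, and 10·(-3) + 31·(1) = 1.
So (j₀, k₀) = (-1377, 459); general j = -1377 + 31t, k = 459 - 10t.
j ≥ 0 ⇒ t ≥ 45; k ≥ 0 ⇒ t ≤ 45. That's 1 value of t.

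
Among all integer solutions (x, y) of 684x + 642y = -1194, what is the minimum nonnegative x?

gcd(684, 642) = 6.
6 divides -1194, so solutions exist.
By Bézout, 684·(46) + 642·(-49) = 6.
Scale by -1194/6 = -199: (x₀, y₀) = (-9154, 9751).
General solution: x = -9154 + 107t, y = 9751 - 114t for integer t.
x ≥ 0: smallest is -9154 mod 107 = 48 (at t = 86), with y = -53.

48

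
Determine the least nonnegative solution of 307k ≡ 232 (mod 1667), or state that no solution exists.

gcd(1667, 307):
  1667 = 5×307 + 132
  307 = 2×132 + 43
  132 = 3×43 + 3
  43 = 14×3 + 1
  3 = 3×1
so gcd(1667, 307) = 1.
1 divides 232, so solutions exist.
Back-substitute for Bézout coefficients:
  1 = 43 - 14×3
  ... = 307×(543) + 1667×(-100)
So 307×(543) ≡ 1 (mod 1667); multiply by 232: k ≡ 125976 (mod 1667).
Smallest nonnegative: k = 125976 mod 1667 = 951.

951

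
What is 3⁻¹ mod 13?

9

gcd(13, 3) = 1.
By Bézout, 3·(-4) + 13·(1) = 1.
So 3·-4 ≡ 1 (mod 13), and -4 mod 13 = 9.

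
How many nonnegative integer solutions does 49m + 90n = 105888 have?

24

gcd(90, 49):
  90 = 1×49 + 41
  49 = 1×41 + 8
  41 = 5×8 + 1
  8 = 8×1
so gcd(90, 49) = 1.
Back-substitute for Bézout coefficients:
  1 = 41 - 5×8
  ... = 49×(-11) + 90×(6)
Scale by 105888: one solution is (-1164768, 635328). Reduce m mod 90: (12, 1170).
General: m = 12 + 90t, n = 1170 - 49t.
m ≥ 0 ⇒ t ≥ 0; n ≥ 0 ⇒ t ≤ 23. So t ∈ [0, 23]: 24 solutions.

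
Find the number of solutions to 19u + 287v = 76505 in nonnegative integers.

14

gcd(287, 19):
  287 = 15*19 + 2
  19 = 9*2 + 1
  2 = 2*1
so gcd(287, 19) = 1.
Back-substitute for Bézout coefficients:
  1 = 19 - 9*2
  ... = 19*(136) + 287*(-9)
Scale by 76505: one solution is (10404680, -688545). Reduce u mod 287: (69, 262).
General: u = 69 + 287t, v = 262 - 19t.
u ≥ 0 ⇒ t ≥ 0; v ≥ 0 ⇒ t ≤ 13. So t ∈ [0, 13]: 14 solutions.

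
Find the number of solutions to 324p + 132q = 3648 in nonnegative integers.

1

gcd(324, 132):
  324 = 2×132 + 60
  132 = 2×60 + 12
  60 = 5×12
so gcd(324, 132) = 12.
Back-substitute for Bézout coefficients:
  12 = 132 - 2×60
  ... = 324×(-2) + 132×(5)
Scale by 304: one solution is (-608, 1520). Reduce p mod 11: (8, 8).
General: p = 8 + 11t, q = 8 - 27t.
p ≥ 0 ⇒ t ≥ 0; q ≥ 0 ⇒ t ≤ 0. So t ∈ [0, 0]: 1 solution.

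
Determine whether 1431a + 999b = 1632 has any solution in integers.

gcd(1431, 999) = 27  (1431 = 1×999 + 432, 999 = 2×432 + 135, 432 = 3×135 + 27, 135 = 5×27).
27 does not divide 1632 (remainder 12), so no integer solutions.

no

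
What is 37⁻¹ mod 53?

43

gcd(53, 37) = 1.
By Bézout, 37*(-10) + 53*(7) = 1.
So 37*-10 ≡ 1 (mod 53), and -10 mod 53 = 43.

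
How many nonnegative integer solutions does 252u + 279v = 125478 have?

16

gcd(279, 252) = 9  (279 = 1*252 + 27, 252 = 9*27 + 9, 27 = 3*9).
Back-substituting, 252*(10) + 279*(-9) = 9.
Scale by 13942: one solution is (139420, -125478). Reduce u mod 31: (13, 438).
General: u = 13 + 31t, v = 438 - 28t.
u ≥ 0 ⇒ t ≥ 0; v ≥ 0 ⇒ t ≤ 15. So t ∈ [0, 15]: 16 solutions.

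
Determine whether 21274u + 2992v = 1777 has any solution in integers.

gcd(21274, 2992) = 22.
22 does not divide 1777 (remainder 17), so no integer solutions.

no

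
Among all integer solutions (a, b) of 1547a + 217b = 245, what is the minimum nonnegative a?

1

gcd(1547, 217) = 7  (1547 = 7×217 + 28, 217 = 7×28 + 21, 28 = 1×21 + 7, 21 = 3×7).
7 divides 245, so solutions exist.
Back-substituting, 1547×(8) + 217×(-57) = 7.
Scale by 245/7 = 35: (a₀, b₀) = (280, -1995).
General solution: a = 280 + 31t, b = -1995 - 221t for integer t.
a ≥ 0: smallest is 280 mod 31 = 1 (at t = -9), with b = -6.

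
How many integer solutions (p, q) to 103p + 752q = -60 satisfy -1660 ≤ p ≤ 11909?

gcd(752, 103) = 1.
By Bézout, 103×(-73) + 752×(10) = 1.
Particular solution: (620, -85).
General solution: p = 620 + 752t, q = -85 - 103t for integer t.
-1660 ≤ 620 + 752t ≤ 11909 gives t ∈ [-3, 15], which is 19 values.

19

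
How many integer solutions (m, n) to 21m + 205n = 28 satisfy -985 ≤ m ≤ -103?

4

gcd(205, 21) = 1  (205 = 9×21 + 16, 21 = 1×16 + 5, 16 = 3×5 + 1, 5 = 5×1).
Back-substituting, 21×(-39) + 205×(4) = 1.
Scale by 28: particular solution (-1092, 112); reduce m mod 205: (138, -14).
General solution: m = 138 + 205t, n = -14 - 21t for integer t.
-985 ≤ 138 + 205t ≤ -103 gives t ∈ [-5, -2], which is 4 values.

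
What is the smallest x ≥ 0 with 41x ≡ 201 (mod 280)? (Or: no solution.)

121

gcd(280, 41):
  280 = 6*41 + 34
  41 = 1*34 + 7
  34 = 4*7 + 6
  7 = 1*6 + 1
  6 = 6*1
so gcd(280, 41) = 1.
1 divides 201, so solutions exist.
Back-substitute for Bézout coefficients:
  1 = 7 - 1*6
  ... = 41*(41) + 280*(-6)
So 41*(41) ≡ 1 (mod 280); multiply by 201: x ≡ 8241 (mod 280).
Smallest nonnegative: x = 8241 mod 280 = 121.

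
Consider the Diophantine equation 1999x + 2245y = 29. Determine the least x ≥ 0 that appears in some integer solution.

2181

gcd(2245, 1999):
  2245 = 1·1999 + 246
  1999 = 8·246 + 31
  246 = 7·31 + 29
  31 = 1·29 + 2
  29 = 14·2 + 1
  2 = 2·1
so gcd(2245, 1999) = 1.
1 divides 29, so solutions exist.
Back-substitute for Bézout coefficients:
  1 = 29 - 14·2
  ... = 1999·(-1086) + 2245·(967)
Scale by 29/1 = 29: (x₀, y₀) = (-31494, 28043).
General solution: x = -31494 + 2245t, y = 28043 - 1999t for integer t.
x ≥ 0: smallest is -31494 mod 2245 = 2181 (at t = 15), with y = -1942.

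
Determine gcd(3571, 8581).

1

gcd(8581, 3571):
  8581 = 2·3571 + 1439
  3571 = 2·1439 + 693
  1439 = 2·693 + 53
  693 = 13·53 + 4
  53 = 13·4 + 1
  4 = 4·1
so gcd(8581, 3571) = 1.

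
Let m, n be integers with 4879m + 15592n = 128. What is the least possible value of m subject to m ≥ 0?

7216

gcd(15592, 4879) = 1  (15592 = 3*4879 + 955, 4879 = 5*955 + 104, 955 = 9*104 + 19, 104 = 5*19 + 9, 19 = 2*9 + 1, 9 = 9*1).
1 divides 128, so solutions exist.
Back-substituting, 4879*(-1649) + 15592*(516) = 1.
Scale by 128/1 = 128: (m₀, n₀) = (-211072, 66048).
General solution: m = -211072 + 15592t, n = 66048 - 4879t for integer t.
m ≥ 0: smallest is -211072 mod 15592 = 7216 (at t = 14), with n = -2258.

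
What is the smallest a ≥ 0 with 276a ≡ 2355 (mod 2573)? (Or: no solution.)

gcd(2573, 276):
  2573 = 9*276 + 89
  276 = 3*89 + 9
  89 = 9*9 + 8
  9 = 1*8 + 1
  8 = 8*1
so gcd(2573, 276) = 1.
1 divides 2355, so solutions exist.
Back-substitute for Bézout coefficients:
  1 = 9 - 1*8
  ... = 276*(289) + 2573*(-31)
So 276*(289) ≡ 1 (mod 2573); multiply by 2355: a ≡ 680595 (mod 2573).
Smallest nonnegative: a = 680595 mod 2573 = 1323.

1323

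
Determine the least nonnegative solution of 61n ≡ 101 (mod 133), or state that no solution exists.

30

gcd(133, 61):
  133 = 2×61 + 11
  61 = 5×11 + 6
  11 = 1×6 + 5
  6 = 1×5 + 1
  5 = 5×1
so gcd(133, 61) = 1.
1 divides 101, so solutions exist.
Back-substitute for Bézout coefficients:
  1 = 6 - 1×5
  ... = 61×(24) + 133×(-11)
So 61×(24) ≡ 1 (mod 133); multiply by 101: n ≡ 2424 (mod 133).
Smallest nonnegative: n = 2424 mod 133 = 30.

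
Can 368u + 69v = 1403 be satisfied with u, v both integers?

yes

gcd(368, 69) = 23  (368 = 5·69 + 23, 69 = 3·23).
23 divides 1403, so integer solutions exist.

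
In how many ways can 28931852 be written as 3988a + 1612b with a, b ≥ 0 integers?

gcd(3988, 1612) = 4.
By Bézout, 3988·(-192) + 1612·(475) = 4.
One solution: (238, 17359).
General: a = 238 + 403t, b = 17359 - 997t.
a ≥ 0 ⇒ t ≥ 0; b ≥ 0 ⇒ t ≤ 17. So t ∈ [0, 17]: 18 solutions.

18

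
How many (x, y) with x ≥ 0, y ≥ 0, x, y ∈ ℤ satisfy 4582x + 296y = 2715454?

4

gcd(4582, 296) = 2.
By Bézout, 4582*(-25) + 296*(387) = 2.
One solution: (33, 8663).
General: x = 33 + 148t, y = 8663 - 2291t.
x ≥ 0 ⇒ t ≥ 0; y ≥ 0 ⇒ t ≤ 3. So t ∈ [0, 3]: 4 solutions.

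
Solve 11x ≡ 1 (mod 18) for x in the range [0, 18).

5

gcd(18, 11) = 1  (18 = 1×11 + 7, 11 = 1×7 + 4, 7 = 1×4 + 3, 4 = 1×3 + 1, 3 = 3×1).
Back-substituting, 11×(5) + 18×(-3) = 1.
So 11×5 ≡ 1 (mod 18), and 5 mod 18 = 5.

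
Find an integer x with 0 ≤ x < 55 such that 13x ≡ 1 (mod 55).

17

gcd(55, 13) = 1.
By Bézout, 13*(17) + 55*(-4) = 1.
So 13*17 ≡ 1 (mod 55), and 17 mod 55 = 17.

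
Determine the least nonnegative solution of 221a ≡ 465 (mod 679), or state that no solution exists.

gcd(679, 221):
  679 = 3·221 + 16
  221 = 13·16 + 13
  16 = 1·13 + 3
  13 = 4·3 + 1
  3 = 3·1
so gcd(679, 221) = 1.
1 divides 465, so solutions exist.
Back-substitute for Bézout coefficients:
  1 = 13 - 4·3
  ... = 221·(212) + 679·(-69)
So 221·(212) ≡ 1 (mod 679); multiply by 465: a ≡ 98580 (mod 679).
Smallest nonnegative: a = 98580 mod 679 = 125.

125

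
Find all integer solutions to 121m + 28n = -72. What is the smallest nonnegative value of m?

gcd(121, 28):
  121 = 4*28 + 9
  28 = 3*9 + 1
  9 = 9*1
so gcd(121, 28) = 1.
1 divides -72, so solutions exist.
Back-substitute for Bézout coefficients:
  1 = 28 - 3*9
  ... = 121*(-3) + 28*(13)
Scale by -72/1 = -72: (m₀, n₀) = (216, -936).
General solution: m = 216 + 28t, n = -936 - 121t for integer t.
m ≥ 0: smallest is 216 mod 28 = 20 (at t = -7), with n = -89.

20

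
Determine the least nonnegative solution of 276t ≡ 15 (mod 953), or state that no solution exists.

gcd(953, 276):
  953 = 3×276 + 125
  276 = 2×125 + 26
  125 = 4×26 + 21
  26 = 1×21 + 5
  21 = 4×5 + 1
  5 = 5×1
so gcd(953, 276) = 1.
1 divides 15, so solutions exist.
Back-substitute for Bézout coefficients:
  1 = 21 - 4×5
  ... = 276×(-183) + 953×(53)
So 276×(-183) ≡ 1 (mod 953); multiply by 15: t ≡ -2745 (mod 953).
Smallest nonnegative: t = -2745 mod 953 = 114.

114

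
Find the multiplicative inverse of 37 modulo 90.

73

gcd(90, 37):
  90 = 2×37 + 16
  37 = 2×16 + 5
  16 = 3×5 + 1
  5 = 5×1
so gcd(90, 37) = 1.
Back-substitute for Bézout coefficients:
  1 = 16 - 3×5
  ... = 37×(-17) + 90×(7)
So 37×-17 ≡ 1 (mod 90), and -17 mod 90 = 73.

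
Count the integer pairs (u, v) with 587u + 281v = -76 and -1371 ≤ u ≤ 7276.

gcd(587, 281) = 1  (587 = 2*281 + 25, 281 = 11*25 + 6, 25 = 4*6 + 1, 6 = 6*1).
Back-substituting, 587*(45) + 281*(-94) = 1.
Scale by -76: particular solution (-3420, 7144); reduce u mod 281: (233, -487).
General solution: u = 233 + 281t, v = -487 - 587t for integer t.
-1371 ≤ 233 + 281t ≤ 7276 gives t ∈ [-5, 25], which is 31 values.

31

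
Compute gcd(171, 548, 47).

1

gcd(548, 171) = 1  (548 = 3·171 + 35, 171 = 4·35 + 31, 35 = 1·31 + 4, 31 = 7·4 + 3, 4 = 1·3 + 1, 3 = 3·1).
gcd(1, 47) = 1.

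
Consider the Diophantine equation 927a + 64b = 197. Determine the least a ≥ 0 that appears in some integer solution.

27

gcd(927, 64) = 1.
1 divides 197, so solutions exist.
By Bézout, 927*(31) + 64*(-449) = 1.
Scale by 197/1 = 197: (a₀, b₀) = (6107, -88453).
General solution: a = 6107 + 64t, b = -88453 - 927t for integer t.
a ≥ 0: smallest is 6107 mod 64 = 27 (at t = -95), with b = -388.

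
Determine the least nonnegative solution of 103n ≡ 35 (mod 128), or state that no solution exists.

gcd(128, 103) = 1  (128 = 1·103 + 25, 103 = 4·25 + 3, 25 = 8·3 + 1, 3 = 3·1).
1 divides 35, so solutions exist.
Back-substituting, 103·(-41) + 128·(33) = 1.
So 103·(-41) ≡ 1 (mod 128); multiply by 35: n ≡ -1435 (mod 128).
Smallest nonnegative: n = -1435 mod 128 = 101.

101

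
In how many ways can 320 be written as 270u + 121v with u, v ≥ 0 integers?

gcd(270, 121):
  270 = 2×121 + 28
  121 = 4×28 + 9
  28 = 3×9 + 1
  9 = 9×1
so gcd(270, 121) = 1.
Back-substitute for Bézout coefficients:
  1 = 28 - 3×9
  ... = 270×(13) + 121×(-29)
Scale by 320: one solution is (4160, -9280). Reduce u mod 121: (46, -100).
General: u = 46 + 121t, v = -100 - 270t.
u ≥ 0 ⇒ t ≥ 0; v ≥ 0 ⇒ t ≤ -1. So t ∈ [0, -1]: 0 solutions.

0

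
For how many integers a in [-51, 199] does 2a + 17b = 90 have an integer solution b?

15

gcd(17, 2):
  17 = 8*2 + 1
  2 = 2*1
so gcd(17, 2) = 1.
Back-substitute for Bézout coefficients:
  1 = 17 - 8*2
  ... = 2*(-8) + 17*(1)
Scale by 90: particular solution (-720, 90); reduce a mod 17: (11, 4).
General solution: a = 11 + 17t, b = 4 - 2t for integer t.
-51 ≤ 11 + 17t ≤ 199 gives t ∈ [-3, 11], which is 15 values.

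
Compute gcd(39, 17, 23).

gcd(39, 17) = 1.
gcd(1, 23) = 1.

1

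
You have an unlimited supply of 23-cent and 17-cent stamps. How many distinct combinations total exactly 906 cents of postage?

Need nonnegative integers with 23j + 17k = 906.
gcd(23, 17) = 1, and 23·(3) + 17·(-4) = 1.
So (j₀, k₀) = (2718, -3624); general j = 2718 + 17t, k = -3624 - 23t.
j ≥ 0 ⇒ t ≥ -159; k ≥ 0 ⇒ t ≤ -158. That's 2 values of t.

2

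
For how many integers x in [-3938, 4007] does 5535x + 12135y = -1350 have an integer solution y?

gcd(12135, 5535) = 15.
By Bézout, 5535·(-57) + 12135·(26) = 15.
Particular solution: (276, -126).
General solution: x = 276 + 809t, y = -126 - 369t for integer t.
-3938 ≤ 276 + 809t ≤ 4007 gives t ∈ [-5, 4], which is 10 values.

10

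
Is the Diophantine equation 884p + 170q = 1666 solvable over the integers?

yes

gcd(884, 170) = 34  (884 = 5·170 + 34, 170 = 5·34).
34 divides 1666, so integer solutions exist.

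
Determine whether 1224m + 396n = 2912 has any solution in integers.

gcd(1224, 396) = 36  (1224 = 3·396 + 36, 396 = 11·36).
36 does not divide 2912 (remainder 32), so no integer solutions.

no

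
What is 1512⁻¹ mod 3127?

2368

gcd(3127, 1512) = 1.
By Bézout, 1512*(-759) + 3127*(367) = 1.
So 1512*-759 ≡ 1 (mod 3127), and -759 mod 3127 = 2368.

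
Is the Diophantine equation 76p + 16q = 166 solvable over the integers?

gcd(76, 16):
  76 = 4*16 + 12
  16 = 1*12 + 4
  12 = 3*4
so gcd(76, 16) = 4.
4 does not divide 166 (remainder 2), so no integer solutions.

no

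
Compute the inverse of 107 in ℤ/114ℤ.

gcd(114, 107) = 1.
By Bézout, 107×(-49) + 114×(46) = 1.
So 107×-49 ≡ 1 (mod 114), and -49 mod 114 = 65.

65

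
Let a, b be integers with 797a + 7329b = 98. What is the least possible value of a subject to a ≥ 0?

3283

gcd(7329, 797) = 1.
1 divides 98, so solutions exist.
By Bézout, 797·(-2584) + 7329·(281) = 1.
Scale by 98/1 = 98: (a₀, b₀) = (-253232, 27538).
General solution: a = -253232 + 7329t, b = 27538 - 797t for integer t.
a ≥ 0: smallest is -253232 mod 7329 = 3283 (at t = 35), with b = -357.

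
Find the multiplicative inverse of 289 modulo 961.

276

gcd(961, 289):
  961 = 3*289 + 94
  289 = 3*94 + 7
  94 = 13*7 + 3
  7 = 2*3 + 1
  3 = 3*1
so gcd(961, 289) = 1.
Back-substitute for Bézout coefficients:
  1 = 7 - 2*3
  ... = 289*(276) + 961*(-83)
So 289*276 ≡ 1 (mod 961), and 276 mod 961 = 276.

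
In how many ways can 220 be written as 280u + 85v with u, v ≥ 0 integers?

gcd(280, 85) = 5.
By Bézout, 280·(7) + 85·(-23) = 5.
One solution: (2, -4).
General: u = 2 + 17t, v = -4 - 56t.
u ≥ 0 ⇒ t ≥ 0; v ≥ 0 ⇒ t ≤ -1. So t ∈ [0, -1]: 0 solutions.

0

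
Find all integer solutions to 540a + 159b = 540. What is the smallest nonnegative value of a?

gcd(540, 159):
  540 = 3·159 + 63
  159 = 2·63 + 33
  63 = 1·33 + 30
  33 = 1·30 + 3
  30 = 10·3
so gcd(540, 159) = 3.
3 divides 540, so solutions exist.
Back-substitute for Bézout coefficients:
  3 = 33 - 1·30
  ... = 540·(-5) + 159·(17)
Scale by 540/3 = 180: (a₀, b₀) = (-900, 3060).
General solution: a = -900 + 53t, b = 3060 - 180t for integer t.
a ≥ 0: smallest is -900 mod 53 = 1 (at t = 17), with b = 0.

1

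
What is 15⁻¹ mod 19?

gcd(19, 15) = 1.
By Bézout, 15·(-5) + 19·(4) = 1.
So 15·-5 ≡ 1 (mod 19), and -5 mod 19 = 14.

14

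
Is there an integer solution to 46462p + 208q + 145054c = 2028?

gcd(46462, 208):
  46462 = 223*208 + 78
  208 = 2*78 + 52
  78 = 1*52 + 26
  52 = 2*26
so gcd(46462, 208) = 26.
gcd(26, 145054) = 26.
26 divides 2028, so integer solutions exist.

yes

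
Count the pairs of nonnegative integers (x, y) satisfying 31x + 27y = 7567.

9

gcd(31, 27):
  31 = 1·27 + 4
  27 = 6·4 + 3
  4 = 1·3 + 1
  3 = 3·1
so gcd(31, 27) = 1.
Back-substitute for Bézout coefficients:
  1 = 4 - 1·3
  ... = 31·(7) + 27·(-8)
Scale by 7567: one solution is (52969, -60536). Reduce x mod 27: (22, 255).
General: x = 22 + 27t, y = 255 - 31t.
x ≥ 0 ⇒ t ≥ 0; y ≥ 0 ⇒ t ≤ 8. So t ∈ [0, 8]: 9 solutions.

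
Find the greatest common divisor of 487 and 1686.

1

gcd(1686, 487):
  1686 = 3·487 + 225
  487 = 2·225 + 37
  225 = 6·37 + 3
  37 = 12·3 + 1
  3 = 3·1
so gcd(1686, 487) = 1.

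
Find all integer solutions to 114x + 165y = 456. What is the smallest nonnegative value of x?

gcd(165, 114) = 3.
3 divides 456, so solutions exist.
By Bézout, 114·(-13) + 165·(9) = 3.
Scale by 456/3 = 152: (x₀, y₀) = (-1976, 1368).
General solution: x = -1976 + 55t, y = 1368 - 38t for integer t.
x ≥ 0: smallest is -1976 mod 55 = 4 (at t = 36), with y = 0.

4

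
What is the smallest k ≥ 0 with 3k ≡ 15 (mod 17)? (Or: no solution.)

gcd(17, 3) = 1.
1 divides 15, so solutions exist.
By Bézout, 3×(6) + 17×(-1) = 1.
So 3×(6) ≡ 1 (mod 17); multiply by 15: k ≡ 90 (mod 17).
Smallest nonnegative: k = 90 mod 17 = 5.

5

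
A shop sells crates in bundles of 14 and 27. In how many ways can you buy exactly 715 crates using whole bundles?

Need nonnegative integers with 14j + 27k = 715.
gcd(14, 27) = 1, and 14·(2) + 27·(-1) = 1.
So (j₀, k₀) = (1430, -715); general j = 1430 + 27t, k = -715 - 14t.
j ≥ 0 ⇒ t ≥ -52; k ≥ 0 ⇒ t ≤ -52. That's 1 value of t.

1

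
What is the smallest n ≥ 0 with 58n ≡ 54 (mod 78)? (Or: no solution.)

gcd(78, 58) = 2.
2 divides 54, so solutions exist.
By Bézout, 58*(-4) + 78*(3) = 2.
So 58*(-4) ≡ 2 (mod 78); multiply by 27: n ≡ -108 (mod 39).
Smallest nonnegative: n = -108 mod 39 = 9.

9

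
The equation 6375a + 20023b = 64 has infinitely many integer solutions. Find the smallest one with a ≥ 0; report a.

18239

gcd(20023, 6375) = 1  (20023 = 3*6375 + 898, 6375 = 7*898 + 89, 898 = 10*89 + 8, 89 = 11*8 + 1, 8 = 8*1).
1 divides 64, so solutions exist.
Back-substituting, 6375*(2475) + 20023*(-788) = 1.
Scale by 64/1 = 64: (a₀, b₀) = (158400, -50432).
General solution: a = 158400 + 20023t, b = -50432 - 6375t for integer t.
a ≥ 0: smallest is 158400 mod 20023 = 18239 (at t = -7), with b = -5807.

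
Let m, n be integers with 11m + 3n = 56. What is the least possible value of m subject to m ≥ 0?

gcd(11, 3):
  11 = 3*3 + 2
  3 = 1*2 + 1
  2 = 2*1
so gcd(11, 3) = 1.
1 divides 56, so solutions exist.
Back-substitute for Bézout coefficients:
  1 = 3 - 1*2
  ... = 11*(-1) + 3*(4)
Scale by 56/1 = 56: (m₀, n₀) = (-56, 224).
General solution: m = -56 + 3t, n = 224 - 11t for integer t.
m ≥ 0: smallest is -56 mod 3 = 1 (at t = 19), with n = 15.

1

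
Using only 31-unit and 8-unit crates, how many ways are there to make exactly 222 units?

1

Need nonnegative integers with 31j + 8k = 222.
gcd(31, 8) = 1, and 31·(-1) + 8·(4) = 1.
So (j₀, k₀) = (-222, 888); general j = -222 + 8t, k = 888 - 31t.
j ≥ 0 ⇒ t ≥ 28; k ≥ 0 ⇒ t ≤ 28. That's 1 value of t.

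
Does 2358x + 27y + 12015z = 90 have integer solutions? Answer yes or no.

gcd(2358, 27):
  2358 = 87*27 + 9
  27 = 3*9
so gcd(2358, 27) = 9.
gcd(9, 12015) = 9.
9 divides 90, so integer solutions exist.

yes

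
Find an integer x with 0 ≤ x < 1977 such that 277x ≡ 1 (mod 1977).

364

gcd(1977, 277) = 1  (1977 = 7*277 + 38, 277 = 7*38 + 11, 38 = 3*11 + 5, 11 = 2*5 + 1, 5 = 5*1).
Back-substituting, 277*(364) + 1977*(-51) = 1.
So 277*364 ≡ 1 (mod 1977), and 364 mod 1977 = 364.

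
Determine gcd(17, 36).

1

gcd(36, 17):
  36 = 2*17 + 2
  17 = 8*2 + 1
  2 = 2*1
so gcd(36, 17) = 1.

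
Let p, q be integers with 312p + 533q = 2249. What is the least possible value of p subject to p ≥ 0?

26

gcd(533, 312):
  533 = 1·312 + 221
  312 = 1·221 + 91
  221 = 2·91 + 39
  91 = 2·39 + 13
  39 = 3·13
so gcd(533, 312) = 13.
13 divides 2249, so solutions exist.
Back-substitute for Bézout coefficients:
  13 = 91 - 2·39
  ... = 312·(12) + 533·(-7)
Scale by 2249/13 = 173: (p₀, q₀) = (2076, -1211).
General solution: p = 2076 + 41t, q = -1211 - 24t for integer t.
p ≥ 0: smallest is 2076 mod 41 = 26 (at t = -50), with q = -11.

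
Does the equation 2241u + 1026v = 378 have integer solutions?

gcd(2241, 1026) = 27  (2241 = 2*1026 + 189, 1026 = 5*189 + 81, 189 = 2*81 + 27, 81 = 3*27).
27 divides 378, so integer solutions exist.

yes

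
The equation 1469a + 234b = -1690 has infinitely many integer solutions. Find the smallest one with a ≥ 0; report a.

10

gcd(1469, 234):
  1469 = 6*234 + 65
  234 = 3*65 + 39
  65 = 1*39 + 26
  39 = 1*26 + 13
  26 = 2*13
so gcd(1469, 234) = 13.
13 divides -1690, so solutions exist.
Back-substitute for Bézout coefficients:
  13 = 39 - 1*26
  ... = 1469*(-7) + 234*(44)
Scale by -1690/13 = -130: (a₀, b₀) = (910, -5720).
General solution: a = 910 + 18t, b = -5720 - 113t for integer t.
a ≥ 0: smallest is 910 mod 18 = 10 (at t = -50), with b = -70.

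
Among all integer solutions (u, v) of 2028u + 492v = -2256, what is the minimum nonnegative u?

gcd(2028, 492):
  2028 = 4*492 + 60
  492 = 8*60 + 12
  60 = 5*12
so gcd(2028, 492) = 12.
12 divides -2256, so solutions exist.
Back-substitute for Bézout coefficients:
  12 = 492 - 8*60
  ... = 2028*(-8) + 492*(33)
Scale by -2256/12 = -188: (u₀, v₀) = (1504, -6204).
General solution: u = 1504 + 41t, v = -6204 - 169t for integer t.
u ≥ 0: smallest is 1504 mod 41 = 28 (at t = -36), with v = -120.

28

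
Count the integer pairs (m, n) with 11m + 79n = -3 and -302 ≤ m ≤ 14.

gcd(79, 11) = 1.
By Bézout, 11·(36) + 79·(-5) = 1.
Particular solution: (50, -7).
General solution: m = 50 + 79t, n = -7 - 11t for integer t.
-302 ≤ 50 + 79t ≤ 14 gives t ∈ [-4, -1], which is 4 values.

4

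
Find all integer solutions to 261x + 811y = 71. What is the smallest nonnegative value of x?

311

gcd(811, 261):
  811 = 3·261 + 28
  261 = 9·28 + 9
  28 = 3·9 + 1
  9 = 9·1
so gcd(811, 261) = 1.
1 divides 71, so solutions exist.
Back-substitute for Bézout coefficients:
  1 = 28 - 3·9
  ... = 261·(-87) + 811·(28)
Scale by 71/1 = 71: (x₀, y₀) = (-6177, 1988).
General solution: x = -6177 + 811t, y = 1988 - 261t for integer t.
x ≥ 0: smallest is -6177 mod 811 = 311 (at t = 8), with y = -100.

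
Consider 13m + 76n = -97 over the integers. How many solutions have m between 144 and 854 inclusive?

gcd(76, 13):
  76 = 5·13 + 11
  13 = 1·11 + 2
  11 = 5·2 + 1
  2 = 2·1
so gcd(76, 13) = 1.
Back-substitute for Bézout coefficients:
  1 = 11 - 5·2
  ... = 13·(-35) + 76·(6)
Scale by -97: particular solution (3395, -582); reduce m mod 76: (51, -10).
General solution: m = 51 + 76t, n = -10 - 13t for integer t.
144 ≤ 51 + 76t ≤ 854 gives t ∈ [2, 10], which is 9 values.

9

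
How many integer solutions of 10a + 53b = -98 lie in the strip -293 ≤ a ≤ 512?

gcd(53, 10) = 1  (53 = 5×10 + 3, 10 = 3×3 + 1, 3 = 3×1).
Back-substituting, 10×(16) + 53×(-3) = 1.
Scale by -98: particular solution (-1568, 294); reduce a mod 53: (22, -6).
General solution: a = 22 + 53t, b = -6 - 10t for integer t.
-293 ≤ 22 + 53t ≤ 512 gives t ∈ [-5, 9], which is 15 values.

15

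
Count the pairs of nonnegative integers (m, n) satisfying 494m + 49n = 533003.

22

gcd(494, 49) = 1  (494 = 10*49 + 4, 49 = 12*4 + 1, 4 = 4*1).
Back-substituting, 494*(-12) + 49*(121) = 1.
Scale by 533003: one solution is (-6396036, 64493363). Reduce m mod 49: (32, 10555).
General: m = 32 + 49t, n = 10555 - 494t.
m ≥ 0 ⇒ t ≥ 0; n ≥ 0 ⇒ t ≤ 21. So t ∈ [0, 21]: 22 solutions.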